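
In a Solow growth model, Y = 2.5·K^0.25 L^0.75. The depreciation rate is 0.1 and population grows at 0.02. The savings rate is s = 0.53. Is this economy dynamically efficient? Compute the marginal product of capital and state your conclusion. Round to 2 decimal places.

dynamically inefficient; MPK ≈ 0.06

Break-even investment rate: n + δ = 0.02 + 0.1 = 0.12.
Steady-state k*: s·A·k^0.25 = 0.12·k gives k* = (0.53·2.5/0.12)^(1/0.75) ≈ 24.5874.
MPK = 0.25·2.5·24.5874^(-0.75) ≈ 0.0566.
MPK < n+δ = 0.12, so the economy is dynamically inefficient (over-saving).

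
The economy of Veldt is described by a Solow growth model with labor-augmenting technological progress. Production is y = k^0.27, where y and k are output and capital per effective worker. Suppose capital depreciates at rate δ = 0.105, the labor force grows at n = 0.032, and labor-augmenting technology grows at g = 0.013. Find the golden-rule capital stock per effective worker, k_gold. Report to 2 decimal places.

k_gold ≈ 2.24

n + g + δ = 0.032 + 0.013 + 0.105 = 0.15.
Golden rule sets MPK = n+g+δ: 0.27·k^(0.27−1) = 0.15, so k_gold = (0.27/0.15)^(1/0.73) ≈ 2.2371.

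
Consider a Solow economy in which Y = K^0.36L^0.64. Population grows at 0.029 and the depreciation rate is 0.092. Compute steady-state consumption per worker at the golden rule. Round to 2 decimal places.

c_gold ≈ 1.18

Capital per worker breaks even when investment replaces (n + δ)·k; here n + δ = 0.121.
At the golden rule the marginal product of capital equals n+δ: 0.36·k^(0.36−1) = 0.121. Solving, k_gold = (0.36/0.121)^(1/0.64) ≈ 5.4938.
y_gold = 5.4938^0.36 ≈ 1.8465.
c_gold = y_gold − (n+δ)·k_gold = 1.8465 − 0.121·5.4938 ≈ 1.1818.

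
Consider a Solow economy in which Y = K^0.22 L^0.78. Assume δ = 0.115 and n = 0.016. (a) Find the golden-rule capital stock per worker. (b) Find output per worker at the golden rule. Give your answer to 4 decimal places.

The effective depreciation rate is n + δ = 0.016 + 0.115 = 0.131.
Maximizing c = f(k) − (n+δ)·k gives f'(k) = n+δ, i.e. 0.22·k^(0.22−1) = 0.131, so k_gold = (0.22/0.131)^(1/0.78) ≈ 1.9438.
y_gold = 1.9438^0.22 ≈ 1.1575.

(a) k_gold ≈ 1.9438; (b) y_gold ≈ 1.1575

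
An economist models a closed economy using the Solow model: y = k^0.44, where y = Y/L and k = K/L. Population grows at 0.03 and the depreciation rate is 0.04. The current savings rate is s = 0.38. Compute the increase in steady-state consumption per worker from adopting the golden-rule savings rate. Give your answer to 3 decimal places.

Capital per worker breaks even when investment replaces (n + δ)·k; here n + δ = 0.07.
Current steady state (s = 0.38): k* = (0.38/0.07)^(1/0.56) ≈ 20.5087, y* = 20.5087^0.44 ≈ 3.7779, c* = (1−0.38)·3.7779 ≈ 2.3423.
Setting f'(k) = n+δ gives 0.44·k^(0.44−1) = 0.07, hence k_gold = (0.44/0.07)^(1/0.56) ≈ 26.6461.
y_gold = 26.6461^0.44 ≈ 4.2391, c_gold = y_gold − 0.07·k_gold ≈ 2.3739.
Gain: Δc = 2.3739 − 2.3423 ≈ 0.0316.

Δc ≈ 0.032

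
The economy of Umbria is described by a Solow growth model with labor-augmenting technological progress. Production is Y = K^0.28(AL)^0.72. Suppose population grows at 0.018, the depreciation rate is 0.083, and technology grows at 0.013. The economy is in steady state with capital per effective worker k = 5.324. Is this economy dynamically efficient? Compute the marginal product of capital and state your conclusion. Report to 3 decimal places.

dynamically inefficient; MPK ≈ 0.084

Break-even investment rate: n + g + δ = 0.018 + 0.013 + 0.083 = 0.114.
MPK = 0.28·k^(0.28−1) = 0.28·5.324^(-0.72) ≈ 0.0840.
MPK < 0.114, so the economy is dynamically inefficient (over-saving).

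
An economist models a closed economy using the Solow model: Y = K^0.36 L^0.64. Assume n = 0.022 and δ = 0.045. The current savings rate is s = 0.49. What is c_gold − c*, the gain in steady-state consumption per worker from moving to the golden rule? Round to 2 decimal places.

Break-even investment rate: n + δ = 0.022 + 0.045 = 0.067.
Current steady state (s = 0.49): k* = (0.49/0.067)^(1/0.64) ≈ 22.3970, y* = 22.3970^0.36 ≈ 3.0624, c* = (1−0.49)·3.0624 ≈ 1.5618.
Setting f'(k) = n+δ gives 0.36·k^(0.36−1) = 0.067, hence k_gold = (0.36/0.067)^(1/0.64) ≈ 13.8351.
y_gold = 13.8351^0.36 ≈ 2.5749, c_gold = y_gold − 0.067·k_gold ≈ 1.6479.
Gain: Δc = 1.6479 − 1.5618 ≈ 0.0861.

Δc ≈ 0.09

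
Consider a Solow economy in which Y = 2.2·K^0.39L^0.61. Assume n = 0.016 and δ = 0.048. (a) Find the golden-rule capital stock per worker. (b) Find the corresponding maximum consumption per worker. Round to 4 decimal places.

The effective depreciation rate is n + δ = 0.016 + 0.048 = 0.064.
Maximizing c = f(k) − (n+δ)·k gives f'(k) = n+δ, i.e. 0.39·2.2·k^(0.39−1) = 0.064, so k_gold = (0.39·2.2/0.064)^(1/0.61) ≈ 70.4766.
y_gold = 2.2·70.4766^0.39 ≈ 11.5654; c_gold = y_gold − 0.064·k_gold ≈ 7.0549.

(a) k_gold ≈ 70.4766; (b) c_gold ≈ 7.0549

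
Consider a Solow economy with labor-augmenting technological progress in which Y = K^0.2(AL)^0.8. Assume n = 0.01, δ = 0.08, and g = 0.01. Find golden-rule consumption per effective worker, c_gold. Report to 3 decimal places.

c_gold ≈ 0.951

Break-even investment rate: n + g + δ = 0.01 + 0.01 + 0.08 = 0.1.
Maximizing c = f(k) − (n+g+δ)·k gives f'(k) = n+g+δ, i.e. 0.2·k^(0.2−1) = 0.1, so k_gold = (0.2/0.1)^(1/0.8) ≈ 2.3784.
y_gold = 2.3784^0.2 ≈ 1.1892.
c_gold = y_gold − (n+g+δ)·k_gold = 1.1892 − 0.1·2.3784 ≈ 0.9514.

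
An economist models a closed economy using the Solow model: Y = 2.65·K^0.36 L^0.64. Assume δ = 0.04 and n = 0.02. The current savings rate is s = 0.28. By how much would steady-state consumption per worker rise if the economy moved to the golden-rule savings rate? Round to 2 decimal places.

Δc ≈ 0.19

The effective depreciation rate is n + δ = 0.02 + 0.04 = 0.06.
Current steady state (s = 0.28): k* = (0.28·2.65/0.06)^(1/0.64) ≈ 50.8914, y* = 2.65·50.8914^0.36 ≈ 10.9053, c* = (1−0.28)·10.9053 ≈ 7.8518.
Golden rule sets MPK = n+δ: 0.36·2.65·k^(0.36−1) = 0.06, so k_gold = (0.36·2.65/0.06)^(1/0.64) ≈ 75.3673.
y_gold = 2.65·75.3673^0.36 ≈ 12.5612, c_gold = y_gold − 0.06·k_gold ≈ 8.0392.
Gain: Δc = 8.0392 − 7.8518 ≈ 0.1874.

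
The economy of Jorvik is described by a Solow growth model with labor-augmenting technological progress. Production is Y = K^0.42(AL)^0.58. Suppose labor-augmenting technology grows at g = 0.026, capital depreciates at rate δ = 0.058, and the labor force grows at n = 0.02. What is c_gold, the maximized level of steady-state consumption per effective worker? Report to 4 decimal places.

n + g + δ = 0.02 + 0.026 + 0.058 = 0.104.
Setting f'(k) = n+g+δ gives 0.42·k^(0.42−1) = 0.104, hence k_gold = (0.42/0.104)^(1/0.58) ≈ 11.0969.
y_gold = 11.0969^0.42 ≈ 2.7478.
c_gold = y_gold − (n+g+δ)·k_gold = 2.7478 − 0.104·11.0969 ≈ 1.5937.

c_gold ≈ 1.5937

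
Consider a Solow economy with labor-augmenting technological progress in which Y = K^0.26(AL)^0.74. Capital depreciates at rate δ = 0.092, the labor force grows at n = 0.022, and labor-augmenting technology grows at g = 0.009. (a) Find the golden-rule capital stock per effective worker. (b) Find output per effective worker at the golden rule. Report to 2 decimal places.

Capital per effective worker breaks even when investment replaces (n + g + δ)·k; here n + g + δ = 0.123.
Maximizing c = f(k) − (n+g+δ)·k gives f'(k) = n+g+δ, i.e. 0.26·k^(0.26−1) = 0.123, so k_gold = (0.26/0.123)^(1/0.74) ≈ 2.7497.
y_gold = 2.7497^0.26 ≈ 1.3008.

(a) k_gold ≈ 2.75; (b) y_gold ≈ 1.30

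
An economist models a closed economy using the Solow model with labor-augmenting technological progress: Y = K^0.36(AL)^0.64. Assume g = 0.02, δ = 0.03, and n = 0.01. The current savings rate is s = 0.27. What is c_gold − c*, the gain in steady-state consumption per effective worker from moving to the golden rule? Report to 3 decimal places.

Δc ≈ 0.052

The effective depreciation rate is n + g + δ = 0.01 + 0.02 + 0.03 = 0.06.
Current steady state (s = 0.27): k* = (0.27/0.06)^(1/0.64) ≈ 10.4868, y* = 10.4868^0.36 ≈ 2.3304, c* = (1−0.27)·2.3304 ≈ 1.7012.
Golden rule sets MPK = n+g+δ: 0.36·k^(0.36−1) = 0.06, so k_gold = (0.36/0.06)^(1/0.64) ≈ 16.4385.
y_gold = 16.4385^0.36 ≈ 2.7397, c_gold = y_gold − 0.06·k_gold ≈ 1.7534.
Gain: Δc = 1.7534 − 1.7012 ≈ 0.0522.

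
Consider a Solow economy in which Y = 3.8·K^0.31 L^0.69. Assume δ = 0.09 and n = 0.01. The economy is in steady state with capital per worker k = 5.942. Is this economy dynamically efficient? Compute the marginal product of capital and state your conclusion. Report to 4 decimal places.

Capital per worker breaks even when investment replaces (n + δ)·k; here n + δ = 0.1.
MPK = 0.31·3.8·k^(0.31−1) = 0.31·3.8·5.942^(-0.69) ≈ 0.3445.
MPK > 0.1, so the economy is dynamically efficient (under-saving).

dynamically efficient; MPK ≈ 0.3445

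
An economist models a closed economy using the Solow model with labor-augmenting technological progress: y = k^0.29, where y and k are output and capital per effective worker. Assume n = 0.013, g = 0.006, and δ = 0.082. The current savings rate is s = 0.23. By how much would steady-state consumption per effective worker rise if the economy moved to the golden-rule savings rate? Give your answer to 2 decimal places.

Capital per effective worker breaks even when investment replaces (n + g + δ)·k; here n + g + δ = 0.101.
Current steady state (s = 0.23): k* = (0.23/0.101)^(1/0.71) ≈ 3.1871, y* = 3.1871^0.29 ≈ 1.3995, c* = (1−0.23)·1.3995 ≈ 1.0776.
Golden rule sets MPK = n+g+δ: 0.29·k^(0.29−1) = 0.101, so k_gold = (0.29/0.101)^(1/0.71) ≈ 4.4175.
y_gold = 4.4175^0.29 ≈ 1.5385, c_gold = y_gold − 0.101·k_gold ≈ 1.0923.
Gain: Δc = 1.0923 − 1.0776 ≈ 0.0147.

Δc ≈ 0.01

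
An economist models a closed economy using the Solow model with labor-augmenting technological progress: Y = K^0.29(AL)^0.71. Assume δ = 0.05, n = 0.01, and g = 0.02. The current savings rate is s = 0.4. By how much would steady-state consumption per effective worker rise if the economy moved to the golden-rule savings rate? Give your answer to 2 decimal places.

Δc ≈ 0.04

The effective depreciation rate is n + g + δ = 0.01 + 0.02 + 0.05 = 0.08.
Current steady state (s = 0.4): k* = (0.4/0.08)^(1/0.71) ≈ 9.6486, y* = 9.6486^0.29 ≈ 1.9297, c* = (1−0.4)·1.9297 ≈ 1.1578.
Maximizing c = f(k) − (n+g+δ)·k gives f'(k) = n+g+δ, i.e. 0.29·k^(0.29−1) = 0.08, so k_gold = (0.29/0.08)^(1/0.71) ≈ 6.1342.
y_gold = 6.1342^0.29 ≈ 1.6922, c_gold = y_gold − 0.08·k_gold ≈ 1.2015.
Gain: Δc = 1.2015 − 1.1578 ≈ 0.0436.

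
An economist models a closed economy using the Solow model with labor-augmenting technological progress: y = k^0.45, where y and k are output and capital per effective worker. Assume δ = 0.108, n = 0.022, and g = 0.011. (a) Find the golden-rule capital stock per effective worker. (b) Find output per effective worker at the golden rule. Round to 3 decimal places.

n + g + δ = 0.022 + 0.011 + 0.108 = 0.141.
Golden rule sets MPK = n+g+δ: 0.45·k^(0.45−1) = 0.141, so k_gold = (0.45/0.141)^(1/0.55) ≈ 8.2481.
y_gold = 8.2481^0.45 ≈ 2.5844.

(a) k_gold ≈ 8.248; (b) y_gold ≈ 2.584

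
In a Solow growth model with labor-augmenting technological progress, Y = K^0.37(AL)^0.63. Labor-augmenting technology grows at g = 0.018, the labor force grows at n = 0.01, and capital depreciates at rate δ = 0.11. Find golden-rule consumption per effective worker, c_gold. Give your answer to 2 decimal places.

Break-even investment rate: n + g + δ = 0.01 + 0.018 + 0.11 = 0.138.
At the golden rule the marginal product of capital equals n+g+δ: 0.37·k^(0.37−1) = 0.138. Solving, k_gold = (0.37/0.138)^(1/0.63) ≈ 4.7849.
y_gold = 4.7849^0.37 ≈ 1.7847.
c_gold = y_gold − (n+g+δ)·k_gold = 1.7847 − 0.138·4.7849 ≈ 1.1243.

c_gold ≈ 1.12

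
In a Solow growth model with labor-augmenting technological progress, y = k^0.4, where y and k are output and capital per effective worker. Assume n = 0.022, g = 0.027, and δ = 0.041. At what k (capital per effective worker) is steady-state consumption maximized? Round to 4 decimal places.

k_gold ≈ 12.0142

Capital per effective worker breaks even when investment replaces (n + g + δ)·k; here n + g + δ = 0.09.
Maximizing c = f(k) − (n+g+δ)·k gives f'(k) = n+g+δ, i.e. 0.4·k^(0.4−1) = 0.09, so k_gold = (0.4/0.09)^(1/0.6) ≈ 12.0142.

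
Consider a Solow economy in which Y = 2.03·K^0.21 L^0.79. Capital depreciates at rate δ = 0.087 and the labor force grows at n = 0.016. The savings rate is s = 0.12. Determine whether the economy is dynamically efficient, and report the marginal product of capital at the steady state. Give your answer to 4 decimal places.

dynamically efficient; MPK ≈ 0.1803

Break-even investment rate: n + δ = 0.016 + 0.087 = 0.103.
Steady-state k*: s·A·k^0.21 = 0.103·k gives k* = (0.12·2.03/0.103)^(1/0.79) ≈ 2.9731.
MPK = 0.21·2.03·2.9731^(-0.79) ≈ 0.1803.
MPK > n+δ = 0.103, so the economy is dynamically efficient (under-saving).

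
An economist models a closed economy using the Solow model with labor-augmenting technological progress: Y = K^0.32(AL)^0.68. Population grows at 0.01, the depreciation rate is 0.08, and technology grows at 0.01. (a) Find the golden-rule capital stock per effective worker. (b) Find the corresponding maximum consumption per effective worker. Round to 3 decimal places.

(a) k_gold ≈ 5.532; (b) c_gold ≈ 1.176

The effective depreciation rate is n + g + δ = 0.01 + 0.01 + 0.08 = 0.1.
Setting f'(k) = n+g+δ gives 0.32·k^(0.32−1) = 0.1, hence k_gold = (0.32/0.1)^(1/0.68) ≈ 5.5318.
y_gold = 5.5318^0.32 ≈ 1.7287; c_gold = y_gold − 0.1·k_gold ≈ 1.1755.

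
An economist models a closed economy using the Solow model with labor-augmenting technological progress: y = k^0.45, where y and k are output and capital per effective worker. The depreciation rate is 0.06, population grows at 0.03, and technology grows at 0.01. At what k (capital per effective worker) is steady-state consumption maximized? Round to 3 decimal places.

k_gold ≈ 15.405

n + g + δ = 0.03 + 0.01 + 0.06 = 0.1.
Maximizing c = f(k) − (n+g+δ)·k gives f'(k) = n+g+δ, i.e. 0.45·k^(0.45−1) = 0.1, so k_gold = (0.45/0.1)^(1/0.55) ≈ 15.4049.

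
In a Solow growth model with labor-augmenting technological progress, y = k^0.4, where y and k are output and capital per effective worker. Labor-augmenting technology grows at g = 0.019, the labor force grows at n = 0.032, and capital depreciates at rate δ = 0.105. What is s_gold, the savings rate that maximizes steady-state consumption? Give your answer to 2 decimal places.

s_gold = 0.40

Capital per effective worker breaks even when investment replaces (n + g + δ)·k; here n + g + δ = 0.156.
At the golden rule MPK = n+g+δ, and in any Cobb-Douglas steady state s = (n+g+δ)·k/y = MPK·k/y = capital's share 0.4.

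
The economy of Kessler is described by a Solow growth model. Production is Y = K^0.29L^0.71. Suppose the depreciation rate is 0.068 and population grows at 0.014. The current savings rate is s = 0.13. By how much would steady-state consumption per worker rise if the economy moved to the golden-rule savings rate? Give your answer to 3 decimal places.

n + δ = 0.014 + 0.068 = 0.082.
Current steady state (s = 0.13): k* = (0.13/0.082)^(1/0.71) ≈ 1.9137, y* = 1.9137^0.29 ≈ 1.2071, c* = (1−0.13)·1.2071 ≈ 1.0502.
Maximizing c = f(k) − (n+δ)·k gives f'(k) = n+δ, i.e. 0.29·k^(0.29−1) = 0.082, so k_gold = (0.29/0.082)^(1/0.71) ≈ 5.9245.
y_gold = 5.9245^0.29 ≈ 1.6752, c_gold = y_gold − 0.082·k_gold ≈ 1.1894.
Gain: Δc = 1.1894 − 1.0502 ≈ 0.1392.

Δc ≈ 0.139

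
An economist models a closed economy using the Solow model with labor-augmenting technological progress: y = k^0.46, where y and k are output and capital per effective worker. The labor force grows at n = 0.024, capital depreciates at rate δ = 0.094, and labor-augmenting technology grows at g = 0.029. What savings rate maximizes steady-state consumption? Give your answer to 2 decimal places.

s_gold = 0.46

The effective depreciation rate is n + g + δ = 0.024 + 0.029 + 0.094 = 0.147.
At the golden rule MPK = n+g+δ, and in any Cobb-Douglas steady state s = (n+g+δ)·k/y = MPK·k/y = capital's share 0.46.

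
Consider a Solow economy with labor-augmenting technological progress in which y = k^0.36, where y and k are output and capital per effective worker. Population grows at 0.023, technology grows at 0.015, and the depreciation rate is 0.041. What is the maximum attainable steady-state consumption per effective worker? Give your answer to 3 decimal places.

c_gold ≈ 1.502

n + g + δ = 0.023 + 0.015 + 0.041 = 0.079.
At the golden rule the marginal product of capital equals n+g+δ: 0.36·k^(0.36−1) = 0.079. Solving, k_gold = (0.36/0.079)^(1/0.64) ≈ 10.6950.
y_gold = 10.6950^0.36 ≈ 2.3470.
c_gold = y_gold − (n+g+δ)·k_gold = 2.3470 − 0.079·10.6950 ≈ 1.5021.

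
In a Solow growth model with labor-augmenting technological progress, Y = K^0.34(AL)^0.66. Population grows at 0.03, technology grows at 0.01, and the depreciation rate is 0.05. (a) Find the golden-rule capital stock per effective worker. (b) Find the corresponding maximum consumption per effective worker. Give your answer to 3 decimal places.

The effective depreciation rate is n + g + δ = 0.03 + 0.01 + 0.05 = 0.09.
Maximizing c = f(k) − (n+g+δ)·k gives f'(k) = n+g+δ, i.e. 0.34·k^(0.34−1) = 0.09, so k_gold = (0.34/0.09)^(1/0.66) ≈ 7.4920.
y_gold = 7.4920^0.34 ≈ 1.9832; c_gold = y_gold − 0.09·k_gold ≈ 1.3089.

(a) k_gold ≈ 7.492; (b) c_gold ≈ 1.309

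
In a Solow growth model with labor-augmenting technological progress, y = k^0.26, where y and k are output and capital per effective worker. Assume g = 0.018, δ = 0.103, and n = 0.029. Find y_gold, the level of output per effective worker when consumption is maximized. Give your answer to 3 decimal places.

y_gold ≈ 1.213

n + g + δ = 0.029 + 0.018 + 0.103 = 0.15.
At the golden rule the marginal product of capital equals n+g+δ: 0.26·k^(0.26−1) = 0.15. Solving, k_gold = (0.26/0.15)^(1/0.74) ≈ 2.1029.
Output: y_gold = k_gold^0.26 = 2.1029^0.26 ≈ 1.2132.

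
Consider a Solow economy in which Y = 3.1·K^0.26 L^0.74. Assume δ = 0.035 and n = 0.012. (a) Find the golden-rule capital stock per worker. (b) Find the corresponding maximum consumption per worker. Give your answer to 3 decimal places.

Break-even investment rate: n + δ = 0.012 + 0.035 = 0.047.
Setting f'(k) = n+δ gives 0.26·3.1·k^(0.26−1) = 0.047, hence k_gold = (0.26·3.1/0.047)^(1/0.74) ≈ 46.5466.
y_gold = 3.1·46.5466^0.26 ≈ 8.4142; c_gold = y_gold − 0.047·k_gold ≈ 6.2265.

(a) k_gold ≈ 46.547; (b) c_gold ≈ 6.227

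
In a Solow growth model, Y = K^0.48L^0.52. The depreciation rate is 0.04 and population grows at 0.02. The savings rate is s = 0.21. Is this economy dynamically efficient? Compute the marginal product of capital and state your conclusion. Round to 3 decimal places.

dynamically efficient; MPK ≈ 0.137

Break-even investment rate: n + δ = 0.02 + 0.04 = 0.06.
Steady-state k*: s·k^0.48 = 0.06·k gives k* = (0.21/0.06)^(1/0.52) ≈ 11.1246.
MPK = 0.48·11.1246^(-0.52) ≈ 0.1371.
MPK > n+δ = 0.06, so the economy is dynamically efficient (under-saving).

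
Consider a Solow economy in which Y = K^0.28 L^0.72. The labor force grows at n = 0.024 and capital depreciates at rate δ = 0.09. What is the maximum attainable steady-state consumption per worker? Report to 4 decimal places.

Capital per worker breaks even when investment replaces (n + δ)·k; here n + δ = 0.114.
At the golden rule the marginal product of capital equals n+δ: 0.28·k^(0.28−1) = 0.114. Solving, k_gold = (0.28/0.114)^(1/0.72) ≈ 3.4835.
y_gold = 3.4835^0.28 ≈ 1.4183.
c_gold = y_gold − (n+δ)·k_gold = 1.4183 − 0.114·3.4835 ≈ 1.0212.

c_gold ≈ 1.0212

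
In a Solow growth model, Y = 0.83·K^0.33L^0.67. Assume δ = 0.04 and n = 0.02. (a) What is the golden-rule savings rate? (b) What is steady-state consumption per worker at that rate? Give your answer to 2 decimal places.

(a) s_gold = 0.33; (b) c_gold ≈ 1.17

Break-even investment rate: n + δ = 0.02 + 0.04 = 0.06.
For Cobb-Douglas, s_gold equals capital's share: s_gold = 0.33.
Setting f'(k) = n+δ gives 0.33·0.83·k^(0.33−1) = 0.06, hence k_gold = (0.33·0.83/0.06)^(1/0.67) ≈ 9.6436.
y_gold = 0.83·9.6436^0.33 ≈ 1.7534; c_gold = (1−0.33)·y_gold ≈ 1.1748.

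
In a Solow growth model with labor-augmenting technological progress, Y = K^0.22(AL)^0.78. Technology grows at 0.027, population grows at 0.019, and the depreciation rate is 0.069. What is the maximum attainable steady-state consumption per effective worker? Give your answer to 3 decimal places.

n + g + δ = 0.019 + 0.027 + 0.069 = 0.115.
Golden rule sets MPK = n+g+δ: 0.22·k^(0.22−1) = 0.115, so k_gold = (0.22/0.115)^(1/0.78) ≈ 2.2971.
y_gold = 2.2971^0.22 ≈ 1.2008.
c_gold = y_gold − (n+g+δ)·k_gold = 1.2008 − 0.115·2.2971 ≈ 0.9366.

c_gold ≈ 0.937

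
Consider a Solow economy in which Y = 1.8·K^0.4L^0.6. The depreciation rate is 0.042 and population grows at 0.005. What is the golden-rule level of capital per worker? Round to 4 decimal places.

n + δ = 0.005 + 0.042 = 0.047.
Maximizing c = f(k) − (n+δ)·k gives f'(k) = n+δ, i.e. 0.4·1.8·k^(0.4−1) = 0.047, so k_gold = (0.4·1.8/0.047)^(1/0.6) ≈ 94.4911.

k_gold ≈ 94.4911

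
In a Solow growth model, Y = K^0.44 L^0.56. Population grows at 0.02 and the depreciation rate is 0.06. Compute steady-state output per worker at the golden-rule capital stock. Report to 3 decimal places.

The effective depreciation rate is n + δ = 0.02 + 0.06 = 0.08.
Setting f'(k) = n+δ gives 0.44·k^(0.44−1) = 0.08, hence k_gold = (0.44/0.08)^(1/0.56) ≈ 20.9931.
Output: y_gold = k_gold^0.44 = 20.9931^0.44 ≈ 3.8169.

y_gold ≈ 3.817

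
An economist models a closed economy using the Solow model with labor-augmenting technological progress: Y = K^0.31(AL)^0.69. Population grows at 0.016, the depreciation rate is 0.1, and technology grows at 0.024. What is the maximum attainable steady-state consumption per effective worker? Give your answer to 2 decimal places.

Break-even investment rate: n + g + δ = 0.016 + 0.024 + 0.1 = 0.14.
Setting f'(k) = n+g+δ gives 0.31·k^(0.31−1) = 0.14, hence k_gold = (0.31/0.14)^(1/0.69) ≈ 3.1647.
y_gold = 3.1647^0.31 ≈ 1.4292.
c_gold = y_gold − (n+g+δ)·k_gold = 1.4292 − 0.14·3.1647 ≈ 0.9862.

c_gold ≈ 0.99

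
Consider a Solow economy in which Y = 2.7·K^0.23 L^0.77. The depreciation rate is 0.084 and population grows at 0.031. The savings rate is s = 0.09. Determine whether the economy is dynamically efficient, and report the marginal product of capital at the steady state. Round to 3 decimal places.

dynamically efficient; MPK ≈ 0.294

Capital per worker breaks even when investment replaces (n + δ)·k; here n + δ = 0.115.
Steady-state k*: s·A·k^0.23 = 0.115·k gives k* = (0.09·2.7/0.115)^(1/0.77) ≈ 2.6422.
MPK = 0.23·2.7·2.6422^(-0.77) ≈ 0.2939.
MPK > n+δ = 0.115, so the economy is dynamically efficient (under-saving).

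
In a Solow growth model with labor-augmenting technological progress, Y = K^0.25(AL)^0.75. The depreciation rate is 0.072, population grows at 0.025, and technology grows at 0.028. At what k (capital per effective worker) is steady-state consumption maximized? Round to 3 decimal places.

k_gold ≈ 2.520

n + g + δ = 0.025 + 0.028 + 0.072 = 0.125.
Setting f'(k) = n+g+δ gives 0.25·k^(0.25−1) = 0.125, hence k_gold = (0.25/0.125)^(1/0.75) ≈ 2.5198.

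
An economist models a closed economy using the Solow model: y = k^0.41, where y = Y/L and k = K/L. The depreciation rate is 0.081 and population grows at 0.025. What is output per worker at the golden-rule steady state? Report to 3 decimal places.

y_gold ≈ 2.560

Capital per worker breaks even when investment replaces (n + δ)·k; here n + δ = 0.106.
Maximizing c = f(k) − (n+δ)·k gives f'(k) = n+δ, i.e. 0.41·k^(0.41−1) = 0.106, so k_gold = (0.41/0.106)^(1/0.59) ≈ 9.9021.
Output: y_gold = k_gold^0.41 = 9.9021^0.41 ≈ 2.5600.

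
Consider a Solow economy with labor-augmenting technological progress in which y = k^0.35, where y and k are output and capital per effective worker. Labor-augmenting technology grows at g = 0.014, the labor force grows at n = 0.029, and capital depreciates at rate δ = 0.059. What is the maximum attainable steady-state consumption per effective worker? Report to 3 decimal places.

Break-even investment rate: n + g + δ = 0.029 + 0.014 + 0.059 = 0.102.
Maximizing c = f(k) − (n+g+δ)·k gives f'(k) = n+g+δ, i.e. 0.35·k^(0.35−1) = 0.102, so k_gold = (0.35/0.102)^(1/0.65) ≈ 6.6649.
y_gold = 6.6649^0.35 ≈ 1.9424.
c_gold = y_gold − (n+g+δ)·k_gold = 1.9424 − 0.102·6.6649 ≈ 1.2625.

c_gold ≈ 1.263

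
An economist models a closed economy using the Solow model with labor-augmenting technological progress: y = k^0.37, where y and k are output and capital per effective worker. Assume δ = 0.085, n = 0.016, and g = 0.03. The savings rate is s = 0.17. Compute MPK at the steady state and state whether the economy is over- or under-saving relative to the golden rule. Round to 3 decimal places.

Capital per effective worker breaks even when investment replaces (n + g + δ)·k; here n + g + δ = 0.131.
Steady-state k*: s·k^0.37 = 0.131·k gives k* = (0.17/0.131)^(1/0.63) ≈ 1.5123.
MPK = 0.37·1.5123^(-0.63) ≈ 0.2851.
MPK > n+g+δ = 0.131, so the economy is dynamically efficient (under-saving).

under-saving; MPK ≈ 0.285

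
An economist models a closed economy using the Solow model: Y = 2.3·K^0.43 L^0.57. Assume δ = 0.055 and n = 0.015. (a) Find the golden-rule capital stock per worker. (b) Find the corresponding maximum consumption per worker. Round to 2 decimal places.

(a) k_gold ≈ 104.16; (b) c_gold ≈ 9.67

The effective depreciation rate is n + δ = 0.015 + 0.055 = 0.07.
Maximizing c = f(k) − (n+δ)·k gives f'(k) = n+δ, i.e. 0.43·2.3·k^(0.43−1) = 0.07, so k_gold = (0.43·2.3/0.07)^(1/0.57) ≈ 104.1637.
y_gold = 2.3·104.1637^0.43 ≈ 16.9569; c_gold = y_gold − 0.07·k_gold ≈ 9.6654.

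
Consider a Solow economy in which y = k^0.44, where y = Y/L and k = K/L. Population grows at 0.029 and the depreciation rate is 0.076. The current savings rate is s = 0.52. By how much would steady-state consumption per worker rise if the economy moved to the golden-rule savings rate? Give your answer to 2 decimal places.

Δc ≈ 0.04

Break-even investment rate: n + δ = 0.029 + 0.076 = 0.105.
Current steady state (s = 0.52): k* = (0.52/0.105)^(1/0.56) ≈ 17.4076, y* = 17.4076^0.44 ≈ 3.5150, c* = (1−0.52)·3.5150 ≈ 1.6872.
Maximizing c = f(k) − (n+δ)·k gives f'(k) = n+δ, i.e. 0.44·k^(0.44−1) = 0.105, so k_gold = (0.44/0.105)^(1/0.56) ≈ 12.9177.
y_gold = 12.9177^0.44 ≈ 3.0826, c_gold = y_gold − 0.105·k_gold ≈ 1.7263.
Gain: Δc = 1.7263 − 1.6872 ≈ 0.0391.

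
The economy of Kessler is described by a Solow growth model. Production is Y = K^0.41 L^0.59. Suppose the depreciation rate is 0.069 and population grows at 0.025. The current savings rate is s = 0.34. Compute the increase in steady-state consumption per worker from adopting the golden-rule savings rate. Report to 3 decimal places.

n + δ = 0.025 + 0.069 = 0.094.
Current steady state (s = 0.34): k* = (0.34/0.094)^(1/0.59) ≈ 8.8381, y* = 8.8381^0.41 ≈ 2.4435, c* = (1−0.34)·2.4435 ≈ 1.6127.
Maximizing c = f(k) − (n+δ)·k gives f'(k) = n+δ, i.e. 0.41·k^(0.41−1) = 0.094, so k_gold = (0.41/0.094)^(1/0.59) ≈ 12.1384.
y_gold = 12.1384^0.41 ≈ 2.7830, c_gold = y_gold − 0.094·k_gold ≈ 1.6419.
Gain: Δc = 1.6419 − 1.6127 ≈ 0.0293.

Δc ≈ 0.029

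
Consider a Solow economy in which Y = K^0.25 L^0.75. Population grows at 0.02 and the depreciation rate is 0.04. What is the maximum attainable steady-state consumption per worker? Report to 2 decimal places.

c_gold ≈ 1.21

n + δ = 0.02 + 0.04 = 0.06.
Golden rule sets MPK = n+δ: 0.25·k^(0.25−1) = 0.06, so k_gold = (0.25/0.06)^(1/0.75) ≈ 6.7048.
y_gold = 6.7048^0.25 ≈ 1.6091.
c_gold = y_gold − (n+δ)·k_gold = 1.6091 − 0.06·6.7048 ≈ 1.2069.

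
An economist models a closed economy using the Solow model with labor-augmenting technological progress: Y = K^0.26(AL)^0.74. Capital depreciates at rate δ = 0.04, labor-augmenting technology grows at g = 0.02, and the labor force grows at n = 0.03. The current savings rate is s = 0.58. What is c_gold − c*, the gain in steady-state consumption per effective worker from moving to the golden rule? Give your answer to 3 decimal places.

Break-even investment rate: n + g + δ = 0.03 + 0.02 + 0.04 = 0.09.
Current steady state (s = 0.58): k* = (0.58/0.09)^(1/0.74) ≈ 12.4021, y* = 12.4021^0.26 ≈ 1.9245, c* = (1−0.58)·1.9245 ≈ 0.8083.
Maximizing c = f(k) − (n+g+δ)·k gives f'(k) = n+g+δ, i.e. 0.26·k^(0.26−1) = 0.09, so k_gold = (0.26/0.09)^(1/0.74) ≈ 4.1938.
y_gold = 4.1938^0.26 ≈ 1.4517, c_gold = y_gold − 0.09·k_gold ≈ 1.0743.
Gain: Δc = 1.0743 − 0.8083 ≈ 0.2660.

Δc ≈ 0.266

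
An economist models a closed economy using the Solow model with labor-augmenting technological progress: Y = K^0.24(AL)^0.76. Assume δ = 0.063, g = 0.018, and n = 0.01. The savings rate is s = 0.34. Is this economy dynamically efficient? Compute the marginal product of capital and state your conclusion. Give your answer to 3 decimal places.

Break-even investment rate: n + g + δ = 0.01 + 0.018 + 0.063 = 0.091.
Steady-state k*: s·k^0.24 = 0.091·k gives k* = (0.34/0.091)^(1/0.76) ≈ 5.6651.
MPK = 0.24·5.6651^(-0.76) ≈ 0.0642.
MPK < n+g+δ = 0.091, so the economy is dynamically inefficient (over-saving).

dynamically inefficient; MPK ≈ 0.064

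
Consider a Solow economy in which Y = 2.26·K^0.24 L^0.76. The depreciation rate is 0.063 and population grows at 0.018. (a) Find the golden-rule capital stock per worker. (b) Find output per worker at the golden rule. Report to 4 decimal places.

(a) k_gold ≈ 12.2074; (b) y_gold ≈ 4.1200

n + δ = 0.018 + 0.063 = 0.081.
Maximizing c = f(k) − (n+δ)·k gives f'(k) = n+δ, i.e. 0.24·2.26·k^(0.24−1) = 0.081, so k_gold = (0.24·2.26/0.081)^(1/0.76) ≈ 12.2074.
y_gold = 2.26·12.2074^0.24 ≈ 4.1200.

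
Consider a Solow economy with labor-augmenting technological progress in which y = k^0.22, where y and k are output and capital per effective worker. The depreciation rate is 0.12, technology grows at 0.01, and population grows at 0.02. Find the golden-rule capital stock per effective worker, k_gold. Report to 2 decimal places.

k_gold ≈ 1.63

n + g + δ = 0.02 + 0.01 + 0.12 = 0.15.
At the golden rule the marginal product of capital equals n+g+δ: 0.22·k^(0.22−1) = 0.15. Solving, k_gold = (0.22/0.15)^(1/0.78) ≈ 1.6340.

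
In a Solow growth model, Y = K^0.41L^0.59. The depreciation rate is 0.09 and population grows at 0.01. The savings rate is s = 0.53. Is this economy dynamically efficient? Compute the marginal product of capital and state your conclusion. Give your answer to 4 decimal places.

Break-even investment rate: n + δ = 0.01 + 0.09 = 0.1.
Steady-state k*: s·k^0.41 = 0.1·k gives k* = (0.53/0.1)^(1/0.59) ≈ 16.8883.
MPK = 0.41·16.8883^(-0.59) ≈ 0.0774.
MPK < n+δ = 0.1, so the economy is dynamically inefficient (over-saving).

dynamically inefficient; MPK ≈ 0.0774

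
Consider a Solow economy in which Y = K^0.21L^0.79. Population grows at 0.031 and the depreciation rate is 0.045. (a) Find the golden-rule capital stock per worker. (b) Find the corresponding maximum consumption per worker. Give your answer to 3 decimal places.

n + δ = 0.031 + 0.045 = 0.076.
Maximizing c = f(k) − (n+δ)·k gives f'(k) = n+δ, i.e. 0.21·k^(0.21−1) = 0.076, so k_gold = (0.21/0.076)^(1/0.79) ≈ 3.6203.
y_gold = 3.6203^0.21 ≈ 1.3102; c_gold = y_gold − 0.076·k_gold ≈ 1.0351.

(a) k_gold ≈ 3.620; (b) c_gold ≈ 1.035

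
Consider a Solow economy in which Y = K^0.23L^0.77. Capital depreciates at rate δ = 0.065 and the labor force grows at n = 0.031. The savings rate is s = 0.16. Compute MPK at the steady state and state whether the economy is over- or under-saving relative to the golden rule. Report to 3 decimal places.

n + δ = 0.031 + 0.065 = 0.096.
Steady-state k*: s·k^0.23 = 0.096·k gives k* = (0.16/0.096)^(1/0.77) ≈ 1.9414.
MPK = 0.23·1.9414^(-0.77) ≈ 0.1380.
MPK > n+δ = 0.096, so the economy is dynamically efficient (under-saving).

under-saving; MPK ≈ 0.138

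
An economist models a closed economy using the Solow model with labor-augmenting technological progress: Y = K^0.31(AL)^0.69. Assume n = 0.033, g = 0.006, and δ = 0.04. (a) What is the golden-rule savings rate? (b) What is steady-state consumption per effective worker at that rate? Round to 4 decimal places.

n + g + δ = 0.033 + 0.006 + 0.04 = 0.079.
For Cobb-Douglas, s_gold equals capital's share: s_gold = 0.31.
Setting f'(k) = n+g+δ gives 0.31·k^(0.31−1) = 0.079, hence k_gold = (0.31/0.079)^(1/0.69) ≈ 7.2525.
y_gold = 7.2525^0.31 ≈ 1.8482; c_gold = (1−0.31)·y_gold ≈ 1.2753.

(a) s_gold = 0.3100; (b) c_gold ≈ 1.2753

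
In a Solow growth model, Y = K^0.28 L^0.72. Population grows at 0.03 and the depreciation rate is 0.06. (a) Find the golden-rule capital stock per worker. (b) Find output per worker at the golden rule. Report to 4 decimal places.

(a) k_gold ≈ 4.8373; (b) y_gold ≈ 1.5549

Break-even investment rate: n + δ = 0.03 + 0.06 = 0.09.
Golden rule sets MPK = n+δ: 0.28·k^(0.28−1) = 0.09, so k_gold = (0.28/0.09)^(1/0.72) ≈ 4.8373.
y_gold = 4.8373^0.28 ≈ 1.5549.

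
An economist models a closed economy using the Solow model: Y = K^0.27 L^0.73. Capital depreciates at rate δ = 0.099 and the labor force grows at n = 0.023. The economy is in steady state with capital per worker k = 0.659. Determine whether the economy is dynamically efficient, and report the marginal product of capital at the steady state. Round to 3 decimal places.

n + δ = 0.023 + 0.099 = 0.122.
MPK = 0.27·k^(0.27−1) = 0.27·0.659^(-0.73) ≈ 0.3661.
MPK > 0.122, so the economy is dynamically efficient (under-saving).

dynamically efficient; MPK ≈ 0.366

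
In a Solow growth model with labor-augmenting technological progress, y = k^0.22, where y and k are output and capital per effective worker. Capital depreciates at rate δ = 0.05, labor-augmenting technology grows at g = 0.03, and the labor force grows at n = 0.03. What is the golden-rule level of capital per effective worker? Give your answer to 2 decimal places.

The effective depreciation rate is n + g + δ = 0.03 + 0.03 + 0.05 = 0.11.
Golden rule sets MPK = n+g+δ: 0.22·k^(0.22−1) = 0.11, so k_gold = (0.22/0.11)^(1/0.78) ≈ 2.4318.

k_gold ≈ 2.43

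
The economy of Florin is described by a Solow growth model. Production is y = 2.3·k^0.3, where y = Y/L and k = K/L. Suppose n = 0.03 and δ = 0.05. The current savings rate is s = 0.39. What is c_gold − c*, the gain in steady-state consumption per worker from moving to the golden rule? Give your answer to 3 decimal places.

Capital per worker breaks even when investment replaces (n + δ)·k; here n + δ = 0.08.
Current steady state (s = 0.39): k* = (0.39·2.3/0.08)^(1/0.7) ≈ 31.5918, y* = 2.3·31.5918^0.3 ≈ 6.4804, c* = (1−0.39)·6.4804 ≈ 3.9530.
Setting f'(k) = n+δ gives 0.3·2.3·k^(0.3−1) = 0.08, hence k_gold = (0.3·2.3/0.08)^(1/0.7) ≈ 21.7169.
y_gold = 2.3·21.7169^0.3 ≈ 5.7912, c_gold = y_gold − 0.08·k_gold ≈ 4.0538.
Gain: Δc = 4.0538 − 3.9530 ≈ 0.1008.

Δc ≈ 0.101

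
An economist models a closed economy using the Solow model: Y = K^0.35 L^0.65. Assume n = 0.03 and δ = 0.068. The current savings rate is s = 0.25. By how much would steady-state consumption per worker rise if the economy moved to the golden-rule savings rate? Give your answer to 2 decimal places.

n + δ = 0.03 + 0.068 = 0.098.
Current steady state (s = 0.25): k* = (0.25/0.098)^(1/0.65) ≈ 4.2239, y* = 4.2239^0.35 ≈ 1.6558, c* = (1−0.25)·1.6558 ≈ 1.2418.
Maximizing c = f(k) − (n+δ)·k gives f'(k) = n+δ, i.e. 0.35·k^(0.35−1) = 0.098, so k_gold = (0.35/0.098)^(1/0.65) ≈ 7.0880.
y_gold = 7.0880^0.35 ≈ 1.9847, c_gold = y_gold − 0.098·k_gold ≈ 1.2900.
Gain: Δc = 1.2900 − 1.2418 ≈ 0.0482.

Δc ≈ 0.05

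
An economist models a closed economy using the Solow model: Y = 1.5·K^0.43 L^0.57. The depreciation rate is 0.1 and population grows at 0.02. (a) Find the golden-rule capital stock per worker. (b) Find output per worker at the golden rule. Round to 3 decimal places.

n + δ = 0.02 + 0.1 = 0.12.
At the golden rule the marginal product of capital equals n+δ: 0.43·1.5·k^(0.43−1) = 0.12. Solving, k_gold = (0.43·1.5/0.12)^(1/0.57) ≈ 19.1146.
y_gold = 1.5·19.1146^0.43 ≈ 5.3343.

(a) k_gold ≈ 19.115; (b) y_gold ≈ 5.334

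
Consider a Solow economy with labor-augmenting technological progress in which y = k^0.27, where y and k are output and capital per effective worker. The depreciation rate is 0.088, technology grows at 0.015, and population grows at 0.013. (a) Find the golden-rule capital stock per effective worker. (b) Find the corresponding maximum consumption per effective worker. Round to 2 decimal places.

(a) k_gold ≈ 3.18; (b) c_gold ≈ 1.00

n + g + δ = 0.013 + 0.015 + 0.088 = 0.116.
Golden rule sets MPK = n+g+δ: 0.27·k^(0.27−1) = 0.116, so k_gold = (0.27/0.116)^(1/0.73) ≈ 3.1813.
y_gold = 3.1813^0.27 ≈ 1.3668; c_gold = y_gold − 0.116·k_gold ≈ 0.9978.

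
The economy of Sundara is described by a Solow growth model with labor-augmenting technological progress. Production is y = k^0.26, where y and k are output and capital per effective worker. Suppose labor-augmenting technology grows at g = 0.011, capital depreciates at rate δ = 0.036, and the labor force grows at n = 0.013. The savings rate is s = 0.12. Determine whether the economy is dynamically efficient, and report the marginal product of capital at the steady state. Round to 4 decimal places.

dynamically efficient; MPK ≈ 0.1300

The effective depreciation rate is n + g + δ = 0.013 + 0.011 + 0.036 = 0.06.
Steady-state k*: s·k^0.26 = 0.06·k gives k* = (0.12/0.06)^(1/0.74) ≈ 2.5515.
MPK = 0.26·2.5515^(-0.74) ≈ 0.1300.
MPK > n+g+δ = 0.06, so the economy is dynamically efficient (under-saving).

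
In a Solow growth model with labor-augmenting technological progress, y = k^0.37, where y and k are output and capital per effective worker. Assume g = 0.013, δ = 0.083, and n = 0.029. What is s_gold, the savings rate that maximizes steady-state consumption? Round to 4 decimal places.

n + g + δ = 0.029 + 0.013 + 0.083 = 0.125.
At the golden rule MPK = n+g+δ, and in any Cobb-Douglas steady state s = (n+g+δ)·k/y = MPK·k/y = capital's share 0.37.

s_gold = 0.3700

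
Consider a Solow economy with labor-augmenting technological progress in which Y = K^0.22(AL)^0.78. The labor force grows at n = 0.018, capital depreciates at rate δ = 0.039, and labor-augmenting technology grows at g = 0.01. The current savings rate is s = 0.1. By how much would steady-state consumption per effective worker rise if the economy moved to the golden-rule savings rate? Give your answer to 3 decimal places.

Break-even investment rate: n + g + δ = 0.018 + 0.01 + 0.039 = 0.067.
Current steady state (s = 0.1): k* = (0.1/0.067)^(1/0.78) ≈ 1.6710, y* = 1.6710^0.22 ≈ 1.1196, c* = (1−0.1)·1.1196 ≈ 1.0076.
Maximizing c = f(k) − (n+g+δ)·k gives f'(k) = n+g+δ, i.e. 0.22·k^(0.22−1) = 0.067, so k_gold = (0.22/0.067)^(1/0.78) ≈ 4.5918.
y_gold = 4.5918^0.22 ≈ 1.3984, c_gold = y_gold − 0.067·k_gold ≈ 1.0908.
Gain: Δc = 1.0908 − 1.0076 ≈ 0.0831.

Δc ≈ 0.083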